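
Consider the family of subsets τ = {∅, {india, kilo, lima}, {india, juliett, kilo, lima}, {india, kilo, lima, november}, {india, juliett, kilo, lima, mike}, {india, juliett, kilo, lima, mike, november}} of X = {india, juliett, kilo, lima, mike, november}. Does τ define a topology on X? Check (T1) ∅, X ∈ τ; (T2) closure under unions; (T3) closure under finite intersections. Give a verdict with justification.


τ is NOT a topology on X.

Axiom (T1): ∅ ∈ τ? Yes; X ∈ τ? Yes.
Axiom (T2/T3): check pairwise unions and intersections of members of τ.
Counterexample for (T2): {india, juliett, kilo, lima} ∪ {india, kilo, lima, november} = {india, juliett, kilo, lima, november} ∉ τ. Therefore τ is NOT a topology.


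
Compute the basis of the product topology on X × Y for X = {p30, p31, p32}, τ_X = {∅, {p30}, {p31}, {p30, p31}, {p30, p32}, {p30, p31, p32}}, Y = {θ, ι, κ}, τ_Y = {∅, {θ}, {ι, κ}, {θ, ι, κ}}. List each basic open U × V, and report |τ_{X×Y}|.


Basis B = {∅ × ∅, {p30} × {θ}, {p31} × {θ}, {p30, p31} × {θ}, {p30, p32} × {θ}, {p30} × {ι, κ}, {p31} × {ι, κ}, {p30} × {θ, ι, κ}, {p30, p31, p32} × {θ}, {p31} × {θ, ι, κ}, {p30, p31} × {ι, κ}, {p30, p32} × {ι, κ}, {p30, p31} × {θ, ι, κ}, {p30, p32} × {θ, ι, κ}, {p30, p31, p32} × {ι, κ}, {p30, p31, p32} × {θ, ι, κ}}; |τ_{X×Y}| = 36.

Enumerate products U × V with U ∈ τ_X, V ∈ τ_Y (deduplicated):
  ∅ × ∅ = {} (∅)
  {p30} × {θ} = {(p30,θ)}
  {p31} × {θ} = {(p31,θ)}
  {p30, p31} × {θ} = {(p30,θ), (p31,θ)}
  {p30, p32} × {θ} = {(p30,θ), (p32,θ)}
  {p30} × {ι, κ} = {(p30,ι), (p30,κ)}
  {p31} × {ι, κ} = {(p31,ι), (p31,κ)}
  {p30} × {θ, ι, κ} = {(p30,θ), (p30,ι), (p30,κ)}
  {p30, p31, p32} × {θ} = {(p30,θ), (p31,θ), (p32,θ)}
  {p31} × {θ, ι, κ} = {(p31,θ), (p31,ι), (p31,κ)}
  {p30, p31} × {ι, κ} = {(p30,ι), (p30,κ), (p31,ι), (p31,κ)}
  {p30, p32} × {ι, κ} = {(p30,ι), (p30,κ), (p32,ι), (p32,κ)}
  {p30, p31} × {θ, ι, κ} = {(p30,θ), (p30,ι), (p30,κ), (p31,θ), (p31,ι), (p31,κ)}
  {p30, p32} × {θ, ι, κ} = {(p30,θ), (p30,ι), (p30,κ), (p32,θ), (p32,ι), (p32,κ)}
  {p30, p31, p32} × {ι, κ} = {(p30,ι), (p30,κ), (p31,ι), (p31,κ), (p32,ι), (p32,κ)}
  {p30, p31, p32} × {θ, ι, κ} = {(p30,θ), (p30,ι), (p30,κ), (p31,θ), (p31,ι), (p31,κ), (p32,θ), (p32,ι), (p32,κ)}
These 16 distinct sets form the basis B.
Close under arbitrary unions to get τ_{X×Y}; counting gives |τ_{X×Y}| = 36.


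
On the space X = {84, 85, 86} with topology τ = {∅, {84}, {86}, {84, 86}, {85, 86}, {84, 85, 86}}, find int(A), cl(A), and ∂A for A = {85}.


int(A) = ∅, cl(A) = {85}, ∂A = {85}.

Closed sets in (X, τ) are complements of opens:
  closed(X, τ) = {∅, {84}, {85}, {84, 85}, {85, 86}, {84, 85, 86}}.
int(A) = ⋃ {U ∈ τ : U ⊆ A}. Opens contained in A: ∅.
Taking the union of these: int(A) = ∅.
cl(A) = ⋂ {C closed : A ⊆ C}. Closed sets containing A: {85}, {84, 85}, {85, 86}, {84, 85, 86}.
Intersecting these: cl(A) = {85}.
∂A = cl(A) ∖ int(A) = {85} ∖ ∅ = {85}.


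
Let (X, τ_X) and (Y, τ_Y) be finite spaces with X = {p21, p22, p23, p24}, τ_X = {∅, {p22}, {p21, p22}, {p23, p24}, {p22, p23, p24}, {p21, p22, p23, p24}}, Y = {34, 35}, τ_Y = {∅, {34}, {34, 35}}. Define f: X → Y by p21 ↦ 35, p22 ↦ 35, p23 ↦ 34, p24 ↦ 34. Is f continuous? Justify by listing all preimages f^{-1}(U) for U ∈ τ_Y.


f IS continuous.

Compute f^{-1}(U) for each U ∈ τ_Y:
  U = ∅: f^{-1}(U) = ∅ ∈ τ_X ✓.
  U = {34}: f^{-1}(U) = {p23, p24} ∈ τ_X ✓.
  U = {34, 35}: f^{-1}(U) = {p21, p22, p23, p24} ∈ τ_X ✓.
Every preimage lies in τ_X, so f IS continuous.


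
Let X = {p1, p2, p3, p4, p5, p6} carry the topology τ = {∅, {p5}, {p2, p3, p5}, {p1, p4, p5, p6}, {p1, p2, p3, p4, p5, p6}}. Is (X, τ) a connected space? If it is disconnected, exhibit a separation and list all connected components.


(X, τ) is connected.

Find clopen sets (U ∈ τ with X ∖ U ∈ τ):
  U = ∅, X ∖ U = {p1, p2, p3, p4, p5, p6} — both open, so U is clopen.
  U = {p1, p2, p3, p4, p5, p6}, X ∖ U = ∅ — both open, so U is clopen.
Only trivial clopens (∅ and X) exist, so (X, τ) is connected.
Compute connected components by grouping points that agree on all clopens:
  component: {p1, p2, p3, p4, p5, p6}


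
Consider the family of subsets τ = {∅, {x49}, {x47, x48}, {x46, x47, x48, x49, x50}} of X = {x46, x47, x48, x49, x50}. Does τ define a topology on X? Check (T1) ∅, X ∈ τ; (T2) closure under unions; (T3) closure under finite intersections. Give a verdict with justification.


τ is NOT a topology on X.

Axiom (T1): ∅ ∈ τ? Yes; X ∈ τ? Yes.
Axiom (T2/T3): check pairwise unions and intersections of members of τ.
Counterexample for (T2): {x49} ∪ {x47, x48} = {x47, x48, x49} ∉ τ. Therefore τ is NOT a topology.


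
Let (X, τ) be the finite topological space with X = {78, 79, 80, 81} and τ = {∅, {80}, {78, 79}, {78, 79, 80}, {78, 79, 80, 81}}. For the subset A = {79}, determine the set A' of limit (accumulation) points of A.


A' = {78, 81}

For each x ∈ X, list the open sets U ∈ τ with x ∈ U, then check whether U ∩ (A ∖ {x}) ≠ ∅ for every such U.
  x = 78: opens ∋ x are {78, 79}, {78, 79, 80}, {78, 79, 80, 81}; each meets A ∖ {78}, so x IS a limit point.
  x = 79: open {78, 79} ∋ x has {78, 79} ∩ (A ∖ {79}) = ∅, so x is NOT a limit point.
  x = 80: open {80} ∋ x has {80} ∩ (A ∖ {80}) = ∅, so x is NOT a limit point.
  x = 81: opens ∋ x are {78, 79, 80, 81}; each meets A ∖ {81}, so x IS a limit point.
Collecting: A' = {78, 81}.


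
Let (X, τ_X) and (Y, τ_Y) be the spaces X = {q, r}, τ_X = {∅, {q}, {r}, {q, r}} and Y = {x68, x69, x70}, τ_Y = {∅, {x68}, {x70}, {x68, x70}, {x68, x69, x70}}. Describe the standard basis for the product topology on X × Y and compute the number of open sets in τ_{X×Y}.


Basis B = {∅ × ∅, {q} × {x68}, {q} × {x70}, {r} × {x68}, {r} × {x70}, {q} × {x68, x70}, {q, r} × {x68}, {q, r} × {x70}, {r} × {x68, x70}, {q} × {x68, x69, x70}, {r} × {x68, x69, x70}, {q, r} × {x68, x70}, {q, r} × {x68, x69, x70}}; |τ_{X×Y}| = 25.

Enumerate products U × V with U ∈ τ_X, V ∈ τ_Y (deduplicated):
  ∅ × ∅ = {} (∅)
  {q} × {x68} = {(q,x68)}
  {q} × {x70} = {(q,x70)}
  {r} × {x68} = {(r,x68)}
  {r} × {x70} = {(r,x70)}
  {q} × {x68, x70} = {(q,x68), (q,x70)}
  {q, r} × {x68} = {(q,x68), (r,x68)}
  {q, r} × {x70} = {(q,x70), (r,x70)}
  {r} × {x68, x70} = {(r,x68), (r,x70)}
  {q} × {x68, x69, x70} = {(q,x68), (q,x69), (q,x70)}
  {r} × {x68, x69, x70} = {(r,x68), (r,x69), (r,x70)}
  {q, r} × {x68, x70} = {(q,x68), (q,x70), (r,x68), (r,x70)}
  {q, r} × {x68, x69, x70} = {(q,x68), (q,x69), (q,x70), (r,x68), (r,x69), (r,x70)}
These 13 distinct sets form the basis B.
Close under arbitrary unions to get τ_{X×Y}; counting gives |τ_{X×Y}| = 25.


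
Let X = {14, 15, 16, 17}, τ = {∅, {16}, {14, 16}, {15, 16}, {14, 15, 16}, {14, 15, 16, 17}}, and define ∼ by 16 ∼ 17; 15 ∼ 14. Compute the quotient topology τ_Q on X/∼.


X/∼ = {[14=15], [16=17]}; |τ_Q| = 2.

Equivalence classes: [14=15], [16=17].
Quotient map π: X → X/∼ sends 14 ↦ [14=15], 15 ↦ [14=15], 16 ↦ [16=17], 17 ↦ [16=17].
For each subset V ⊆ X/∼, compute π^{-1}(V) ⊆ X and check whether π^{-1}(V) ∈ τ. V is open in τ_Q iff π^{-1}(V) ∈ τ.
  V = {}: π^{-1}(V) = ∅ ∈ τ ✓.
  V = {[14=15]}: π^{-1}(V) = {14, 15} ∉ τ ✗.
  V = {[16=17]}: π^{-1}(V) = {16, 17} ∉ τ ✗.
  V = {[14=15], [16=17]}: π^{-1}(V) = {14, 15, 16, 17} ∈ τ ✓.
Open sets in the quotient: τ_Q = {{}, {[14=15], [16=17]}} (2 elements).


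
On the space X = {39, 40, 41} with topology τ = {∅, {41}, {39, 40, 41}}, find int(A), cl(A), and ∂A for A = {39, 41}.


int(A) = {41}, cl(A) = {39, 40, 41}, ∂A = {39, 40}.

Closed sets in (X, τ) are complements of opens:
  closed(X, τ) = {∅, {39, 40}, {39, 40, 41}}.
int(A) = ⋃ {U ∈ τ : U ⊆ A}. Opens contained in A: ∅, {41}.
Taking the union of these: int(A) = {41}.
cl(A) = ⋂ {C closed : A ⊆ C}. Closed sets containing A: {39, 40, 41}.
Intersecting these: cl(A) = {39, 40, 41}.
∂A = cl(A) ∖ int(A) = {39, 40, 41} ∖ {41} = {39, 40}.


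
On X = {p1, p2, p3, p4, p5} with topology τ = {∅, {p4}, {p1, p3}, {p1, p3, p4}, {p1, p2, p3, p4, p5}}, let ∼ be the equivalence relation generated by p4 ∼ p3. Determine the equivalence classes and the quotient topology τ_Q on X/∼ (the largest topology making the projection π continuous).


X/∼ = {[p1], [p2], [p3=p4], [p5]}; |τ_Q| = 3.

Equivalence classes: [p1], [p2], [p3=p4], [p5].
Quotient map π: X → X/∼ sends p1 ↦ [p1], p2 ↦ [p2], p3 ↦ [p3=p4], p4 ↦ [p3=p4], p5 ↦ [p5].
For each subset V ⊆ X/∼, compute π^{-1}(V) ⊆ X and check whether π^{-1}(V) ∈ τ. V is open in τ_Q iff π^{-1}(V) ∈ τ.
  V = {}: π^{-1}(V) = ∅ ∈ τ ✓.
  V = {[p1]}: π^{-1}(V) = {p1} ∉ τ ✗.
  V = {[p2]}: π^{-1}(V) = {p2} ∉ τ ✗.
  V = {[p1], [p2]}: π^{-1}(V) = {p1, p2} ∉ τ ✗.
  V = {[p3=p4]}: π^{-1}(V) = {p3, p4} ∉ τ ✗.
  V = {[p1], [p3=p4]}: π^{-1}(V) = {p1, p3, p4} ∈ τ ✓.
  V = {[p2], [p3=p4]}: π^{-1}(V) = {p2, p3, p4} ∉ τ ✗.
  V = {[p1], [p2], [p3=p4]}: π^{-1}(V) = {p1, p2, p3, p4} ∉ τ ✗.
  V = {[p5]}: π^{-1}(V) = {p5} ∉ τ ✗.
  V = {[p1], [p5]}: π^{-1}(V) = {p1, p5} ∉ τ ✗.
  V = {[p2], [p5]}: π^{-1}(V) = {p2, p5} ∉ τ ✗.
  V = {[p1], [p2], [p5]}: π^{-1}(V) = {p1, p2, p5} ∉ τ ✗.
  V = {[p3=p4], [p5]}: π^{-1}(V) = {p3, p4, p5} ∉ τ ✗.
  V = {[p1], [p3=p4], [p5]}: π^{-1}(V) = {p1, p3, p4, p5} ∉ τ ✗.
  V = {[p2], [p3=p4], [p5]}: π^{-1}(V) = {p2, p3, p4, p5} ∉ τ ✗.
  V = {[p1], [p2], [p3=p4], [p5]}: π^{-1}(V) = {p1, p2, p3, p4, p5} ∈ τ ✓.
Open sets in the quotient: τ_Q = {{}, {[p1], [p3=p4]}, {[p1], [p2], [p3=p4], [p5]}} (3 elements).


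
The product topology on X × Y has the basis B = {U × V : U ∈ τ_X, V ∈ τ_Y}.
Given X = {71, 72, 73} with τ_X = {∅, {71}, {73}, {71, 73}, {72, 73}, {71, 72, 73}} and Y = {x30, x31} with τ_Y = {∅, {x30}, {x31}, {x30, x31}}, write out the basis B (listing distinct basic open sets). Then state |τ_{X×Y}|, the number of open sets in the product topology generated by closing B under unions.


Basis B = {∅ × ∅, {71} × {x30}, {71} × {x31}, {73} × {x30}, {73} × {x31}, {71} × {x30, x31}, {71, 73} × {x30}, {71, 73} × {x31}, {72, 73} × {x30}, {72, 73} × {x31}, {73} × {x30, x31}, {71, 72, 73} × {x30}, {71, 72, 73} × {x31}, {71, 73} × {x30, x31}, {72, 73} × {x30, x31}, {71, 72, 73} × {x30, x31}}; |τ_{X×Y}| = 36.

Enumerate products U × V with U ∈ τ_X, V ∈ τ_Y (deduplicated):
  ∅ × ∅ = {} (∅)
  {71} × {x30} = {(71,x30)}
  {71} × {x31} = {(71,x31)}
  {73} × {x30} = {(73,x30)}
  {73} × {x31} = {(73,x31)}
  {71} × {x30, x31} = {(71,x30), (71,x31)}
  {71, 73} × {x30} = {(71,x30), (73,x30)}
  {71, 73} × {x31} = {(71,x31), (73,x31)}
  {72, 73} × {x30} = {(72,x30), (73,x30)}
  {72, 73} × {x31} = {(72,x31), (73,x31)}
  {73} × {x30, x31} = {(73,x30), (73,x31)}
  {71, 72, 73} × {x30} = {(71,x30), (72,x30), (73,x30)}
  {71, 72, 73} × {x31} = {(71,x31), (72,x31), (73,x31)}
  {71, 73} × {x30, x31} = {(71,x30), (71,x31), (73,x30), (73,x31)}
  {72, 73} × {x30, x31} = {(72,x30), (72,x31), (73,x30), (73,x31)}
  {71, 72, 73} × {x30, x31} = {(71,x30), (71,x31), (72,x30), (72,x31), (73,x30), (73,x31)}
These 16 distinct sets form the basis B.
Close under arbitrary unions to get τ_{X×Y}; counting gives |τ_{X×Y}| = 36.


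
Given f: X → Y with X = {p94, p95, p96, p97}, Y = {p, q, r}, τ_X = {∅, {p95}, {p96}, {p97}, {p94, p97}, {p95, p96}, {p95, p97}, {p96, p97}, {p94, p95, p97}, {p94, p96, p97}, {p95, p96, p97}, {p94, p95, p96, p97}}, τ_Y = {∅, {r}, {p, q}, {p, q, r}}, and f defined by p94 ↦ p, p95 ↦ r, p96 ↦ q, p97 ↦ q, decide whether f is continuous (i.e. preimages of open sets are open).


f IS continuous.

Compute f^{-1}(U) for each U ∈ τ_Y:
  U = ∅: f^{-1}(U) = ∅ ∈ τ_X ✓.
  U = {r}: f^{-1}(U) = {p95} ∈ τ_X ✓.
  U = {p, q}: f^{-1}(U) = {p94, p96, p97} ∈ τ_X ✓.
  U = {p, q, r}: f^{-1}(U) = {p94, p95, p96, p97} ∈ τ_X ✓.
Every preimage lies in τ_X, so f IS continuous.


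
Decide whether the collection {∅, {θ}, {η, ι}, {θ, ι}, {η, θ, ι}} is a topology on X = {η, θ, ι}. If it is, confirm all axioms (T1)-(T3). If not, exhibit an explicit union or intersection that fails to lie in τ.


τ is NOT a topology on X.

Axiom (T1): ∅ ∈ τ? Yes; X ∈ τ? Yes.
Axiom (T2/T3): check pairwise unions and intersections of members of τ.
Counterexample for (T3): {η, ι} ∩ {θ, ι} = {ι} ∉ τ. Therefore τ is NOT a topology.


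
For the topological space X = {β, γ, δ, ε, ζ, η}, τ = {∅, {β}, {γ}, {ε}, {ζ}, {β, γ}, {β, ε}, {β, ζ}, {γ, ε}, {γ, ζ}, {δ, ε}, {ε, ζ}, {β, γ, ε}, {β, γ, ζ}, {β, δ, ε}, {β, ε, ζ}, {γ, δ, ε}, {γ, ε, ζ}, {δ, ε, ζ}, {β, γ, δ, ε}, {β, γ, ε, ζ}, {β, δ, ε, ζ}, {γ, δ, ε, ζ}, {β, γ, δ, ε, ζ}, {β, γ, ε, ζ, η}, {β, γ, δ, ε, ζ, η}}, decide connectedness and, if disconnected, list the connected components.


(X, τ) is connected.

Find clopen sets (U ∈ τ with X ∖ U ∈ τ):
  U = ∅, X ∖ U = {β, γ, δ, ε, ζ, η} — both open, so U is clopen.
  U = {β, γ, δ, ε, ζ, η}, X ∖ U = ∅ — both open, so U is clopen.
Only trivial clopens (∅ and X) exist, so (X, τ) is connected.
Compute connected components by grouping points that agree on all clopens:
  component: {β, γ, δ, ε, ζ, η}


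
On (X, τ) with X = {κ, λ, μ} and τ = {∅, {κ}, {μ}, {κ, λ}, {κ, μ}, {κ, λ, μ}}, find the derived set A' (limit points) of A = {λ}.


A' = ∅

For each x ∈ X, list the open sets U ∈ τ with x ∈ U, then check whether U ∩ (A ∖ {x}) ≠ ∅ for every such U.
  x = κ: open {κ} ∋ x has {κ} ∩ (A ∖ {κ}) = ∅, so x is NOT a limit point.
  x = λ: open {κ, λ} ∋ x has {κ, λ} ∩ (A ∖ {λ}) = ∅, so x is NOT a limit point.
  x = μ: open {μ} ∋ x has {μ} ∩ (A ∖ {μ}) = ∅, so x is NOT a limit point.
Collecting: A' = ∅.


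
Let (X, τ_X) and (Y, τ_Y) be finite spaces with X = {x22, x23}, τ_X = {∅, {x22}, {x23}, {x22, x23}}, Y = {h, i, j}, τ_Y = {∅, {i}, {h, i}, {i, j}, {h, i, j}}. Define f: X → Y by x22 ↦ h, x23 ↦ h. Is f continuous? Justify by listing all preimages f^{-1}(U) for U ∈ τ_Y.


f IS continuous.

Compute f^{-1}(U) for each U ∈ τ_Y:
  U = ∅: f^{-1}(U) = ∅ ∈ τ_X ✓.
  U = {i}: f^{-1}(U) = ∅ ∈ τ_X ✓.
  U = {h, i}: f^{-1}(U) = {x22, x23} ∈ τ_X ✓.
  U = {i, j}: f^{-1}(U) = ∅ ∈ τ_X ✓.
  U = {h, i, j}: f^{-1}(U) = {x22, x23} ∈ τ_X ✓.
Every preimage lies in τ_X, so f IS continuous.


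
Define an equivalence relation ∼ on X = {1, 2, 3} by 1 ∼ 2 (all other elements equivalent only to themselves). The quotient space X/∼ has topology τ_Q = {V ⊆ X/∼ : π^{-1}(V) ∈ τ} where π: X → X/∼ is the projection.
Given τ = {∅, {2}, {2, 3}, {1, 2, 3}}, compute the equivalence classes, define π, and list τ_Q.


X/∼ = {[1=2], [3]}; |τ_Q| = 2.

Equivalence classes: [1=2], [3].
Quotient map π: X → X/∼ sends 1 ↦ [1=2], 2 ↦ [1=2], 3 ↦ [3].
For each subset V ⊆ X/∼, compute π^{-1}(V) ⊆ X and check whether π^{-1}(V) ∈ τ. V is open in τ_Q iff π^{-1}(V) ∈ τ.
  V = {}: π^{-1}(V) = ∅ ∈ τ ✓.
  V = {[1=2]}: π^{-1}(V) = {1, 2} ∉ τ ✗.
  V = {[3]}: π^{-1}(V) = {3} ∉ τ ✗.
  V = {[1=2], [3]}: π^{-1}(V) = {1, 2, 3} ∈ τ ✓.
Open sets in the quotient: τ_Q = {{}, {[1=2], [3]}} (2 elements).


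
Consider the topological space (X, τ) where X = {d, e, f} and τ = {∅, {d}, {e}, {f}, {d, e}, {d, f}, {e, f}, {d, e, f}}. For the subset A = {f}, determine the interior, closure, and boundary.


int(A) = {f}, cl(A) = {f}, ∂A = ∅.

Closed sets in (X, τ) are complements of opens:
  closed(X, τ) = {∅, {d}, {e}, {f}, {d, e}, {d, f}, {e, f}, {d, e, f}}.
int(A) = ⋃ {U ∈ τ : U ⊆ A}. Opens contained in A: ∅, {f}.
Taking the union of these: int(A) = {f}.
cl(A) = ⋂ {C closed : A ⊆ C}. Closed sets containing A: {f}, {d, f}, {e, f}, {d, e, f}.
Intersecting these: cl(A) = {f}.
∂A = cl(A) ∖ int(A) = {f} ∖ {f} = ∅.


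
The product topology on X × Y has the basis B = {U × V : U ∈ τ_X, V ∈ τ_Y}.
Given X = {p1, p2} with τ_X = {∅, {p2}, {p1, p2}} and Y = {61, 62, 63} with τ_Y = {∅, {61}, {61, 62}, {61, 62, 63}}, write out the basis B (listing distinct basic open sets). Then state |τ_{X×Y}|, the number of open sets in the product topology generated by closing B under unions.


Basis B = {∅ × ∅, {p2} × {61}, {p1, p2} × {61}, {p2} × {61, 62}, {p2} × {61, 62, 63}, {p1, p2} × {61, 62}, {p1, p2} × {61, 62, 63}}; |τ_{X×Y}| = 10.

Enumerate products U × V with U ∈ τ_X, V ∈ τ_Y (deduplicated):
  ∅ × ∅ = {} (∅)
  {p2} × {61} = {(p2,61)}
  {p1, p2} × {61} = {(p1,61), (p2,61)}
  {p2} × {61, 62} = {(p2,61), (p2,62)}
  {p2} × {61, 62, 63} = {(p2,61), (p2,62), (p2,63)}
  {p1, p2} × {61, 62} = {(p1,61), (p1,62), (p2,61), (p2,62)}
  {p1, p2} × {61, 62, 63} = {(p1,61), (p1,62), (p1,63), (p2,61), (p2,62), (p2,63)}
These 7 distinct sets form the basis B.
Close under arbitrary unions to get τ_{X×Y}; counting gives |τ_{X×Y}| = 10.


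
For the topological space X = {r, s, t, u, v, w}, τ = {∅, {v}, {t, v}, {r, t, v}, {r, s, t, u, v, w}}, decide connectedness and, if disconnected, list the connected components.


(X, τ) is connected.

Find clopen sets (U ∈ τ with X ∖ U ∈ τ):
  U = ∅, X ∖ U = {r, s, t, u, v, w} — both open, so U is clopen.
  U = {r, s, t, u, v, w}, X ∖ U = ∅ — both open, so U is clopen.
Only trivial clopens (∅ and X) exist, so (X, τ) is connected.
Compute connected components by grouping points that agree on all clopens:
  component: {r, s, t, u, v, w}


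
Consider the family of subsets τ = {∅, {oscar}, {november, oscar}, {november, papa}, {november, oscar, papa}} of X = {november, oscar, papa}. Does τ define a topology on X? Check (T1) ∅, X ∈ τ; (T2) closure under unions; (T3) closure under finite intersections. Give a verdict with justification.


τ is NOT a topology on X.

Axiom (T1): ∅ ∈ τ? Yes; X ∈ τ? Yes.
Axiom (T2/T3): check pairwise unions and intersections of members of τ.
Counterexample for (T3): {november, oscar} ∩ {november, papa} = {november} ∉ τ. Therefore τ is NOT a topology.


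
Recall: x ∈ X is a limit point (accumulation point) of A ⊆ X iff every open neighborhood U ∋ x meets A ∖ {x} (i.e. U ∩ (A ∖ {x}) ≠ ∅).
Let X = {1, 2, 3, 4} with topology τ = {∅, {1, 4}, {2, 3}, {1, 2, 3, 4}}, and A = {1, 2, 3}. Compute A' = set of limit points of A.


A' = {2, 3, 4}

For each x ∈ X, list the open sets U ∈ τ with x ∈ U, then check whether U ∩ (A ∖ {x}) ≠ ∅ for every such U.
  x = 1: open {1, 4} ∋ x has {1, 4} ∩ (A ∖ {1}) = ∅, so x is NOT a limit point.
  x = 2: opens ∋ x are {2, 3}, {1, 2, 3, 4}; each meets A ∖ {2}, so x IS a limit point.
  x = 3: opens ∋ x are {2, 3}, {1, 2, 3, 4}; each meets A ∖ {3}, so x IS a limit point.
  x = 4: opens ∋ x are {1, 4}, {1, 2, 3, 4}; each meets A ∖ {4}, so x IS a limit point.
Collecting: A' = {2, 3, 4}.


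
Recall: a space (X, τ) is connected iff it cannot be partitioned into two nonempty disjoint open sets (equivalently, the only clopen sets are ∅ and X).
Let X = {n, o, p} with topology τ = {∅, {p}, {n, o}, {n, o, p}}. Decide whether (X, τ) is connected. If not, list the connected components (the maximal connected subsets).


(X, τ) is disconnected; components = [{p}, {n, o}].

Find clopen sets (U ∈ τ with X ∖ U ∈ τ):
  U = ∅, X ∖ U = {n, o, p} — both open, so U is clopen.
  U = {p}, X ∖ U = {n, o} — both open, so U is clopen.
  U = {n, o}, X ∖ U = {p} — both open, so U is clopen.
  U = {n, o, p}, X ∖ U = ∅ — both open, so U is clopen.
Nontrivial clopen(s) exist: e.g. {p}. So (X, τ) is disconnected.
Compute connected components by grouping points that agree on all clopens:
  component: {p}
  component: {n, o}


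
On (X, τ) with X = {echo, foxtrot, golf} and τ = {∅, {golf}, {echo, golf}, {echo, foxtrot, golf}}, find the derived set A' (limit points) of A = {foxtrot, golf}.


A' = {echo, foxtrot}

For each x ∈ X, list the open sets U ∈ τ with x ∈ U, then check whether U ∩ (A ∖ {x}) ≠ ∅ for every such U.
  x = echo: opens ∋ x are {echo, golf}, {echo, foxtrot, golf}; each meets A ∖ {echo}, so x IS a limit point.
  x = foxtrot: opens ∋ x are {echo, foxtrot, golf}; each meets A ∖ {foxtrot}, so x IS a limit point.
  x = golf: open {golf} ∋ x has {golf} ∩ (A ∖ {golf}) = ∅, so x is NOT a limit point.
Collecting: A' = {echo, foxtrot}.


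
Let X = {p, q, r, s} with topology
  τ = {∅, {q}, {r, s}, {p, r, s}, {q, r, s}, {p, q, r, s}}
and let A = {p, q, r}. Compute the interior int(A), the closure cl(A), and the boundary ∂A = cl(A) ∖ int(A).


int(A) = {q}, cl(A) = {p, q, r, s}, ∂A = {p, r, s}.

Closed sets in (X, τ) are complements of opens:
  closed(X, τ) = {∅, {p}, {q}, {p, q}, {p, r, s}, {p, q, r, s}}.
int(A) = ⋃ {U ∈ τ : U ⊆ A}. Opens contained in A: ∅, {q}.
Taking the union of these: int(A) = {q}.
cl(A) = ⋂ {C closed : A ⊆ C}. Closed sets containing A: {p, q, r, s}.
Intersecting these: cl(A) = {p, q, r, s}.
∂A = cl(A) ∖ int(A) = {p, q, r, s} ∖ {q} = {p, r, s}.


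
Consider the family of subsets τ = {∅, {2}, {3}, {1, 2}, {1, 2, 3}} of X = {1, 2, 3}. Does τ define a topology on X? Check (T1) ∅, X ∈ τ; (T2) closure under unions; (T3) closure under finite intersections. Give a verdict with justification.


τ is NOT a topology on X.

Axiom (T1): ∅ ∈ τ? Yes; X ∈ τ? Yes.
Axiom (T2/T3): check pairwise unions and intersections of members of τ.
Counterexample for (T2): {2} ∪ {3} = {2, 3} ∉ τ. Therefore τ is NOT a topology.


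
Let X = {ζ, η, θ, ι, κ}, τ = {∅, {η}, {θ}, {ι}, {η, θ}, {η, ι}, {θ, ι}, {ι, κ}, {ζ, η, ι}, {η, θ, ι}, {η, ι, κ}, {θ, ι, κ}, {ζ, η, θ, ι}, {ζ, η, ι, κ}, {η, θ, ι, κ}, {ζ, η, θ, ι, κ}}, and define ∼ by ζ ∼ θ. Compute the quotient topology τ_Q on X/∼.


X/∼ = {[ζ=θ], [η], [ι], [κ]}; |τ_Q| = 8.

Equivalence classes: [ζ=θ], [η], [ι], [κ].
Quotient map π: X → X/∼ sends ζ ↦ [ζ=θ], η ↦ [η], θ ↦ [ζ=θ], ι ↦ [ι], κ ↦ [κ].
For each subset V ⊆ X/∼, compute π^{-1}(V) ⊆ X and check whether π^{-1}(V) ∈ τ. V is open in τ_Q iff π^{-1}(V) ∈ τ.
  V = {}: π^{-1}(V) = ∅ ∈ τ ✓.
  V = {[ζ=θ]}: π^{-1}(V) = {ζ, θ} ∉ τ ✗.
  V = {[η]}: π^{-1}(V) = {η} ∈ τ ✓.
  V = {[ζ=θ], [η]}: π^{-1}(V) = {ζ, η, θ} ∉ τ ✗.
  V = {[ι]}: π^{-1}(V) = {ι} ∈ τ ✓.
  V = {[ζ=θ], [ι]}: π^{-1}(V) = {ζ, θ, ι} ∉ τ ✗.
  V = {[η], [ι]}: π^{-1}(V) = {η, ι} ∈ τ ✓.
  V = {[ζ=θ], [η], [ι]}: π^{-1}(V) = {ζ, η, θ, ι} ∈ τ ✓.
  V = {[κ]}: π^{-1}(V) = {κ} ∉ τ ✗.
  V = {[ζ=θ], [κ]}: π^{-1}(V) = {ζ, θ, κ} ∉ τ ✗.
  V = {[η], [κ]}: π^{-1}(V) = {η, κ} ∉ τ ✗.
  V = {[ζ=θ], [η], [κ]}: π^{-1}(V) = {ζ, η, θ, κ} ∉ τ ✗.
  V = {[ι], [κ]}: π^{-1}(V) = {ι, κ} ∈ τ ✓.
  V = {[ζ=θ], [ι], [κ]}: π^{-1}(V) = {ζ, θ, ι, κ} ∉ τ ✗.
  V = {[η], [ι], [κ]}: π^{-1}(V) = {η, ι, κ} ∈ τ ✓.
  V = {[ζ=θ], [η], [ι], [κ]}: π^{-1}(V) = {ζ, η, θ, ι, κ} ∈ τ ✓.
Open sets in the quotient: τ_Q = {{}, {[η]}, {[ι]}, {[η], [ι]}, {[ζ=θ], [η], [ι]}, {[ι], [κ]}, {[η], [ι], [κ]}, {[ζ=θ], [η], [ι], [κ]}} (8 elements).


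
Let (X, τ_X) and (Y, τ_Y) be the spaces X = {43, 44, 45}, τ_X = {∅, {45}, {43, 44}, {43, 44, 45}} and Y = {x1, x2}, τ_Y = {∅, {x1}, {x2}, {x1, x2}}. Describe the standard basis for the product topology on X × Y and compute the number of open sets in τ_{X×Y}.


Basis B = {∅ × ∅, {45} × {x1}, {45} × {x2}, {43, 44} × {x1}, {43, 44} × {x2}, {45} × {x1, x2}, {43, 44, 45} × {x1}, {43, 44, 45} × {x2}, {43, 44} × {x1, x2}, {43, 44, 45} × {x1, x2}}; |τ_{X×Y}| = 16.

Enumerate products U × V with U ∈ τ_X, V ∈ τ_Y (deduplicated):
  ∅ × ∅ = {} (∅)
  {45} × {x1} = {(45,x1)}
  {45} × {x2} = {(45,x2)}
  {43, 44} × {x1} = {(43,x1), (44,x1)}
  {43, 44} × {x2} = {(43,x2), (44,x2)}
  {45} × {x1, x2} = {(45,x1), (45,x2)}
  {43, 44, 45} × {x1} = {(43,x1), (44,x1), (45,x1)}
  {43, 44, 45} × {x2} = {(43,x2), (44,x2), (45,x2)}
  {43, 44} × {x1, x2} = {(43,x1), (43,x2), (44,x1), (44,x2)}
  {43, 44, 45} × {x1, x2} = {(43,x1), (43,x2), (44,x1), (44,x2), (45,x1), (45,x2)}
These 10 distinct sets form the basis B.
Close under arbitrary unions to get τ_{X×Y}; counting gives |τ_{X×Y}| = 16.


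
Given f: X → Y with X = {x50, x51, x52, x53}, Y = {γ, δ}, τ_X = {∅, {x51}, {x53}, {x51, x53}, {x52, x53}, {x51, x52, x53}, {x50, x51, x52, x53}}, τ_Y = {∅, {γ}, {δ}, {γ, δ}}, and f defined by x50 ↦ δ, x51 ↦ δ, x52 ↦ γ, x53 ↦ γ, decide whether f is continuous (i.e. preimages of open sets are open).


f is NOT continuous.

Compute f^{-1}(U) for each U ∈ τ_Y:
  U = ∅: f^{-1}(U) = ∅ ∈ τ_X ✓.
  U = {γ}: f^{-1}(U) = {x52, x53} ∈ τ_X ✓.
  U = {δ}: f^{-1}(U) = {x50, x51} ∉ τ_X ✗.
  U = {γ, δ}: f^{-1}(U) = {x50, x51, x52, x53} ∈ τ_X ✓.
Found U = {δ} with f^{-1}(U) = {x50, x51} not in τ_X. Therefore f is NOT continuous.


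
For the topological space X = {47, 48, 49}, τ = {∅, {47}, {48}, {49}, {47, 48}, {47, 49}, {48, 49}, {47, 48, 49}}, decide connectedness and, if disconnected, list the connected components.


(X, τ) is disconnected; components = [{47}, {48}, {49}].

Find clopen sets (U ∈ τ with X ∖ U ∈ τ):
  U = ∅, X ∖ U = {47, 48, 49} — both open, so U is clopen.
  U = {47}, X ∖ U = {48, 49} — both open, so U is clopen.
  U = {48}, X ∖ U = {47, 49} — both open, so U is clopen.
  U = {49}, X ∖ U = {47, 48} — both open, so U is clopen.
  U = {47, 48}, X ∖ U = {49} — both open, so U is clopen.
  U = {47, 49}, X ∖ U = {48} — both open, so U is clopen.
  U = {48, 49}, X ∖ U = {47} — both open, so U is clopen.
  U = {47, 48, 49}, X ∖ U = ∅ — both open, so U is clopen.
Nontrivial clopen(s) exist: e.g. {48}. So (X, τ) is disconnected.
Compute connected components by grouping points that agree on all clopens:
  component: {47}
  component: {48}
  component: {49}


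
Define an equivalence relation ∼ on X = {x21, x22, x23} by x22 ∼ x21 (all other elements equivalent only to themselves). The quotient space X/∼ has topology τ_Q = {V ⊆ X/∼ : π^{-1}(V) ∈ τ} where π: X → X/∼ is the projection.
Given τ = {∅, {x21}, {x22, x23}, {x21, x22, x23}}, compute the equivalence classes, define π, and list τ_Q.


X/∼ = {[x21=x22], [x23]}; |τ_Q| = 2.

Equivalence classes: [x21=x22], [x23].
Quotient map π: X → X/∼ sends x21 ↦ [x21=x22], x22 ↦ [x21=x22], x23 ↦ [x23].
For each subset V ⊆ X/∼, compute π^{-1}(V) ⊆ X and check whether π^{-1}(V) ∈ τ. V is open in τ_Q iff π^{-1}(V) ∈ τ.
  V = {}: π^{-1}(V) = ∅ ∈ τ ✓.
  V = {[x21=x22]}: π^{-1}(V) = {x21, x22} ∉ τ ✗.
  V = {[x23]}: π^{-1}(V) = {x23} ∉ τ ✗.
  V = {[x21=x22], [x23]}: π^{-1}(V) = {x21, x22, x23} ∈ τ ✓.
Open sets in the quotient: τ_Q = {{}, {[x21=x22], [x23]}} (2 elements).


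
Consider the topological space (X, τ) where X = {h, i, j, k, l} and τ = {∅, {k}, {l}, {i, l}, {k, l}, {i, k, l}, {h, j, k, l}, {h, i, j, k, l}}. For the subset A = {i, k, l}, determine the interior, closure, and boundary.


int(A) = {i, k, l}, cl(A) = {h, i, j, k, l}, ∂A = {h, j}.

Closed sets in (X, τ) are complements of opens:
  closed(X, τ) = {∅, {i}, {h, j}, {h, i, j}, {h, j, k}, {h, i, j, k}, {h, i, j, l}, {h, i, j, k, l}}.
int(A) = ⋃ {U ∈ τ : U ⊆ A}. Opens contained in A: ∅, {k}, {l}, {i, l}, {k, l}, {i, k, l}.
Taking the union of these: int(A) = {i, k, l}.
cl(A) = ⋂ {C closed : A ⊆ C}. Closed sets containing A: {h, i, j, k, l}.
Intersecting these: cl(A) = {h, i, j, k, l}.
∂A = cl(A) ∖ int(A) = {h, i, j, k, l} ∖ {i, k, l} = {h, j}.


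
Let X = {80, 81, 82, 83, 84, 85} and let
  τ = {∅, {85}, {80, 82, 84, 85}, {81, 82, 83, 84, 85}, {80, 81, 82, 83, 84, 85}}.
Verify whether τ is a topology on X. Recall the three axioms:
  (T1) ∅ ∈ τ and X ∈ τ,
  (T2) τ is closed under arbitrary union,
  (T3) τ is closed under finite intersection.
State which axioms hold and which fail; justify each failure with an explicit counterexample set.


τ is NOT a topology on X.

Axiom (T1): ∅ ∈ τ? Yes; X ∈ τ? Yes.
Axiom (T2/T3): check pairwise unions and intersections of members of τ.
Counterexample for (T3): {80, 82, 84, 85} ∩ {81, 82, 83, 84, 85} = {82, 84, 85} ∉ τ. Therefore τ is NOT a topology.


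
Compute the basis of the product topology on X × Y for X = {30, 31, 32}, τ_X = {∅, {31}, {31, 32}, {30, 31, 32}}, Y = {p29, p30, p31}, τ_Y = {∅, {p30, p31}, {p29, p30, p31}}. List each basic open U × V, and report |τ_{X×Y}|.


Basis B = {∅ × ∅, {31} × {p30, p31}, {31} × {p29, p30, p31}, {31, 32} × {p30, p31}, {30, 31, 32} × {p30, p31}, {31, 32} × {p29, p30, p31}, {30, 31, 32} × {p29, p30, p31}}; |τ_{X×Y}| = 10.

Enumerate products U × V with U ∈ τ_X, V ∈ τ_Y (deduplicated):
  ∅ × ∅ = {} (∅)
  {31} × {p30, p31} = {(31,p30), (31,p31)}
  {31} × {p29, p30, p31} = {(31,p29), (31,p30), (31,p31)}
  {31, 32} × {p30, p31} = {(31,p30), (31,p31), (32,p30), (32,p31)}
  {30, 31, 32} × {p30, p31} = {(30,p30), (30,p31), (31,p30), (31,p31), (32,p30), (32,p31)}
  {31, 32} × {p29, p30, p31} = {(31,p29), (31,p30), (31,p31), (32,p29), (32,p30), (32,p31)}
  {30, 31, 32} × {p29, p30, p31} = {(30,p29), (30,p30), (30,p31), (31,p29), (31,p30), (31,p31), (32,p29), (32,p30), (32,p31)}
These 7 distinct sets form the basis B.
Close under arbitrary unions to get τ_{X×Y}; counting gives |τ_{X×Y}| = 10.


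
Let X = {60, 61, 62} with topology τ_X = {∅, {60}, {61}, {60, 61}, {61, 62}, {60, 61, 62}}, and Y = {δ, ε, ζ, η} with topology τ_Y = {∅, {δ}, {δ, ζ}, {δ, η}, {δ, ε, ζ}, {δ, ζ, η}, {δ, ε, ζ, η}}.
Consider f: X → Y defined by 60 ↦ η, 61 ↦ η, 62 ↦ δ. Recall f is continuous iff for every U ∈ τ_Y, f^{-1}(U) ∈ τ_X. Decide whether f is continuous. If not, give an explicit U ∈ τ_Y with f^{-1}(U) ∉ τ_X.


f is NOT continuous.

Compute f^{-1}(U) for each U ∈ τ_Y:
  U = ∅: f^{-1}(U) = ∅ ∈ τ_X ✓.
  U = {δ}: f^{-1}(U) = {62} ∉ τ_X ✗.
  U = {δ, ζ}: f^{-1}(U) = {62} ∉ τ_X ✗.
  U = {δ, η}: f^{-1}(U) = {60, 61, 62} ∈ τ_X ✓.
  U = {δ, ε, ζ}: f^{-1}(U) = {62} ∉ τ_X ✗.
  U = {δ, ζ, η}: f^{-1}(U) = {60, 61, 62} ∈ τ_X ✓.
  U = {δ, ε, ζ, η}: f^{-1}(U) = {60, 61, 62} ∈ τ_X ✓.
Found U = {δ} with f^{-1}(U) = {62} not in τ_X. Therefore f is NOT continuous.


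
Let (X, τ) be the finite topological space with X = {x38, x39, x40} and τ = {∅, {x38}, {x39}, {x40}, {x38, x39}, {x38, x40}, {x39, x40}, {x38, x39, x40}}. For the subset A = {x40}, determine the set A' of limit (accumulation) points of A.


A' = ∅

For each x ∈ X, list the open sets U ∈ τ with x ∈ U, then check whether U ∩ (A ∖ {x}) ≠ ∅ for every such U.
  x = x38: open {x38} ∋ x has {x38} ∩ (A ∖ {x38}) = ∅, so x is NOT a limit point.
  x = x39: open {x39} ∋ x has {x39} ∩ (A ∖ {x39}) = ∅, so x is NOT a limit point.
  x = x40: open {x40} ∋ x has {x40} ∩ (A ∖ {x40}) = ∅, so x is NOT a limit point.
Collecting: A' = ∅.


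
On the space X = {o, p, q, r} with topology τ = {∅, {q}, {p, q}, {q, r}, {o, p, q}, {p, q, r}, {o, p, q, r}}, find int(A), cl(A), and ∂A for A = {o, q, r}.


int(A) = {q, r}, cl(A) = {o, p, q, r}, ∂A = {o, p}.

Closed sets in (X, τ) are complements of opens:
  closed(X, τ) = {∅, {o}, {r}, {o, p}, {o, r}, {o, p, r}, {o, p, q, r}}.
int(A) = ⋃ {U ∈ τ : U ⊆ A}. Opens contained in A: ∅, {q}, {q, r}.
Taking the union of these: int(A) = {q, r}.
cl(A) = ⋂ {C closed : A ⊆ C}. Closed sets containing A: {o, p, q, r}.
Intersecting these: cl(A) = {o, p, q, r}.
∂A = cl(A) ∖ int(A) = {o, p, q, r} ∖ {q, r} = {o, p}.


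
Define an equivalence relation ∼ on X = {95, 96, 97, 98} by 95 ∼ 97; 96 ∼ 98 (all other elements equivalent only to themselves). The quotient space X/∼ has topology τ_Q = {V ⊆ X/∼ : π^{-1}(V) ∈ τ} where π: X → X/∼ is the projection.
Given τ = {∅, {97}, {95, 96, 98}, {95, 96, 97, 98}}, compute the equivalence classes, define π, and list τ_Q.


X/∼ = {[95=97], [96=98]}; |τ_Q| = 2.

Equivalence classes: [95=97], [96=98].
Quotient map π: X → X/∼ sends 95 ↦ [95=97], 96 ↦ [96=98], 97 ↦ [95=97], 98 ↦ [96=98].
For each subset V ⊆ X/∼, compute π^{-1}(V) ⊆ X and check whether π^{-1}(V) ∈ τ. V is open in τ_Q iff π^{-1}(V) ∈ τ.
  V = {}: π^{-1}(V) = ∅ ∈ τ ✓.
  V = {[95=97]}: π^{-1}(V) = {95, 97} ∉ τ ✗.
  V = {[96=98]}: π^{-1}(V) = {96, 98} ∉ τ ✗.
  V = {[95=97], [96=98]}: π^{-1}(V) = {95, 96, 97, 98} ∈ τ ✓.
Open sets in the quotient: τ_Q = {{}, {[95=97], [96=98]}} (2 elements).


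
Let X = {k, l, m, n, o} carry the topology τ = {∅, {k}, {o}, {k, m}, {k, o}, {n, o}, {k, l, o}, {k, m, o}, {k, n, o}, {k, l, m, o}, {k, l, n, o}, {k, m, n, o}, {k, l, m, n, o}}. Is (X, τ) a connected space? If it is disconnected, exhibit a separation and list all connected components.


(X, τ) is connected.

Find clopen sets (U ∈ τ with X ∖ U ∈ τ):
  U = ∅, X ∖ U = {k, l, m, n, o} — both open, so U is clopen.
  U = {k, l, m, n, o}, X ∖ U = ∅ — both open, so U is clopen.
Only trivial clopens (∅ and X) exist, so (X, τ) is connected.
Compute connected components by grouping points that agree on all clopens:
  component: {k, l, m, n, o}


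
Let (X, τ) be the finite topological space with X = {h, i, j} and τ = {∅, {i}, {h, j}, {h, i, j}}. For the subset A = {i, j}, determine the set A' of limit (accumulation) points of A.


A' = {h}

For each x ∈ X, list the open sets U ∈ τ with x ∈ U, then check whether U ∩ (A ∖ {x}) ≠ ∅ for every such U.
  x = h: opens ∋ x are {h, j}, {h, i, j}; each meets A ∖ {h}, so x IS a limit point.
  x = i: open {i} ∋ x has {i} ∩ (A ∖ {i}) = ∅, so x is NOT a limit point.
  x = j: open {h, j} ∋ x has {h, j} ∩ (A ∖ {j}) = ∅, so x is NOT a limit point.
Collecting: A' = {h}.


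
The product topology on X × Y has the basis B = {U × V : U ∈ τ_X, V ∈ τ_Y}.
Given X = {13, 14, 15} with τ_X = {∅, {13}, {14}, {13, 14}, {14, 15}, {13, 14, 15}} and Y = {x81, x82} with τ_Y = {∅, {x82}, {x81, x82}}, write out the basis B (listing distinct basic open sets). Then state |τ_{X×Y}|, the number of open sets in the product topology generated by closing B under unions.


Basis B = {∅ × ∅, {13} × {x82}, {14} × {x82}, {13} × {x81, x82}, {13, 14} × {x82}, {14} × {x81, x82}, {14, 15} × {x82}, {13, 14, 15} × {x82}, {13, 14} × {x81, x82}, {14, 15} × {x81, x82}, {13, 14, 15} × {x81, x82}}; |τ_{X×Y}| = 18.

Enumerate products U × V with U ∈ τ_X, V ∈ τ_Y (deduplicated):
  ∅ × ∅ = {} (∅)
  {13} × {x82} = {(13,x82)}
  {14} × {x82} = {(14,x82)}
  {13} × {x81, x82} = {(13,x81), (13,x82)}
  {13, 14} × {x82} = {(13,x82), (14,x82)}
  {14} × {x81, x82} = {(14,x81), (14,x82)}
  {14, 15} × {x82} = {(14,x82), (15,x82)}
  {13, 14, 15} × {x82} = {(13,x82), (14,x82), (15,x82)}
  {13, 14} × {x81, x82} = {(13,x81), (13,x82), (14,x81), (14,x82)}
  {14, 15} × {x81, x82} = {(14,x81), (14,x82), (15,x81), (15,x82)}
  {13, 14, 15} × {x81, x82} = {(13,x81), (13,x82), (14,x81), (14,x82), (15,x81), (15,x82)}
These 11 distinct sets form the basis B.
Close under arbitrary unions to get τ_{X×Y}; counting gives |τ_{X×Y}| = 18.


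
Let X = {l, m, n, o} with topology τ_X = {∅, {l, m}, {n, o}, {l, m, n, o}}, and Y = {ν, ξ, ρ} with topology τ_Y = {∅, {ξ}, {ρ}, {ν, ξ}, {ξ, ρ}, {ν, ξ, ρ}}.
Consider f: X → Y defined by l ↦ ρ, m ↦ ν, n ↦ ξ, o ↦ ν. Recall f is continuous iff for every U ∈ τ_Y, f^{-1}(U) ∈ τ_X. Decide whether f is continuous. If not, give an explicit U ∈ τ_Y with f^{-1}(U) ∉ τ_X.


f is NOT continuous.

Compute f^{-1}(U) for each U ∈ τ_Y:
  U = ∅: f^{-1}(U) = ∅ ∈ τ_X ✓.
  U = {ξ}: f^{-1}(U) = {n} ∉ τ_X ✗.
  U = {ρ}: f^{-1}(U) = {l} ∉ τ_X ✗.
  U = {ν, ξ}: f^{-1}(U) = {m, n, o} ∉ τ_X ✗.
  U = {ξ, ρ}: f^{-1}(U) = {l, n} ∉ τ_X ✗.
  U = {ν, ξ, ρ}: f^{-1}(U) = {l, m, n, o} ∈ τ_X ✓.
Found U = {ξ} with f^{-1}(U) = {n} not in τ_X. Therefore f is NOT continuous.


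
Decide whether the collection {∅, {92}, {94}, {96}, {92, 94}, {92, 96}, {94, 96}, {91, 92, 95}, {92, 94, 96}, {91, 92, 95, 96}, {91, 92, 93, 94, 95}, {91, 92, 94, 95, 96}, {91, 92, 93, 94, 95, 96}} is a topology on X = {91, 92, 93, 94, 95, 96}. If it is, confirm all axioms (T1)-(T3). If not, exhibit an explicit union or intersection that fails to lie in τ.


τ is NOT a topology on X.

Axiom (T1): ∅ ∈ τ? Yes; X ∈ τ? Yes.
Axiom (T2/T3): check pairwise unions and intersections of members of τ.
Counterexample for (T2): {94} ∪ {91, 92, 95} = {91, 92, 94, 95} ∉ τ. Therefore τ is NOT a topology.


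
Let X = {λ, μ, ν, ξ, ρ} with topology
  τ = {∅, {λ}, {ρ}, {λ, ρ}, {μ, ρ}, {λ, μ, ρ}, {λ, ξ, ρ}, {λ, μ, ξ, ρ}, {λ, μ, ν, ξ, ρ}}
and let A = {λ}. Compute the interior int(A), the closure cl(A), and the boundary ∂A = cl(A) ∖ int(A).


int(A) = {λ}, cl(A) = {λ, ν, ξ}, ∂A = {ν, ξ}.

Closed sets in (X, τ) are complements of opens:
  closed(X, τ) = {∅, {ν}, {μ, ν}, {ν, ξ}, {λ, ν, ξ}, {μ, ν, ξ}, {λ, μ, ν, ξ}, {μ, ν, ξ, ρ}, {λ, μ, ν, ξ, ρ}}.
int(A) = ⋃ {U ∈ τ : U ⊆ A}. Opens contained in A: ∅, {λ}.
Taking the union of these: int(A) = {λ}.
cl(A) = ⋂ {C closed : A ⊆ C}. Closed sets containing A: {λ, ν, ξ}, {λ, μ, ν, ξ}, {λ, μ, ν, ξ, ρ}.
Intersecting these: cl(A) = {λ, ν, ξ}.
∂A = cl(A) ∖ int(A) = {λ, ν, ξ} ∖ {λ} = {ν, ξ}.


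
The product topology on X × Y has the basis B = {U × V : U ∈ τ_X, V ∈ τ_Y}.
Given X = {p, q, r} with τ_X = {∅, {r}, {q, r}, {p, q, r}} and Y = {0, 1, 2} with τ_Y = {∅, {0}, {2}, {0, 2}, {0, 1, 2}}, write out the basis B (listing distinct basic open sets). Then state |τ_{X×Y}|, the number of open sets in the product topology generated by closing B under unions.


Basis B = {∅ × ∅, {r} × {0}, {r} × {2}, {q, r} × {0}, {q, r} × {2}, {r} × {0, 2}, {p, q, r} × {0}, {p, q, r} × {2}, {r} × {0, 1, 2}, {q, r} × {0, 2}, {p, q, r} × {0, 2}, {q, r} × {0, 1, 2}, {p, q, r} × {0, 1, 2}}; |τ_{X×Y}| = 30.

Enumerate products U × V with U ∈ τ_X, V ∈ τ_Y (deduplicated):
  ∅ × ∅ = {} (∅)
  {r} × {0} = {(r,0)}
  {r} × {2} = {(r,2)}
  {q, r} × {0} = {(q,0), (r,0)}
  {q, r} × {2} = {(q,2), (r,2)}
  {r} × {0, 2} = {(r,0), (r,2)}
  {p, q, r} × {0} = {(p,0), (q,0), (r,0)}
  {p, q, r} × {2} = {(p,2), (q,2), (r,2)}
  {r} × {0, 1, 2} = {(r,0), (r,1), (r,2)}
  {q, r} × {0, 2} = {(q,0), (q,2), (r,0), (r,2)}
  {p, q, r} × {0, 2} = {(p,0), (p,2), (q,0), (q,2), (r,0), (r,2)}
  {q, r} × {0, 1, 2} = {(q,0), (q,1), (q,2), (r,0), (r,1), (r,2)}
  {p, q, r} × {0, 1, 2} = {(p,0), (p,1), (p,2), (q,0), (q,1), (q,2), (r,0), (r,1), (r,2)}
These 13 distinct sets form the basis B.
Close under arbitrary unions to get τ_{X×Y}; counting gives |τ_{X×Y}| = 30.


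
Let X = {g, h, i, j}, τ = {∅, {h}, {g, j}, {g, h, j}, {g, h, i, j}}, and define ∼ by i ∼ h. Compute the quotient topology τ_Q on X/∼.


X/∼ = {[g], [h=i], [j]}; |τ_Q| = 3.

Equivalence classes: [g], [h=i], [j].
Quotient map π: X → X/∼ sends g ↦ [g], h ↦ [h=i], i ↦ [h=i], j ↦ [j].
For each subset V ⊆ X/∼, compute π^{-1}(V) ⊆ X and check whether π^{-1}(V) ∈ τ. V is open in τ_Q iff π^{-1}(V) ∈ τ.
  V = {}: π^{-1}(V) = ∅ ∈ τ ✓.
  V = {[g]}: π^{-1}(V) = {g} ∉ τ ✗.
  V = {[h=i]}: π^{-1}(V) = {h, i} ∉ τ ✗.
  V = {[g], [h=i]}: π^{-1}(V) = {g, h, i} ∉ τ ✗.
  V = {[j]}: π^{-1}(V) = {j} ∉ τ ✗.
  V = {[g], [j]}: π^{-1}(V) = {g, j} ∈ τ ✓.
  V = {[h=i], [j]}: π^{-1}(V) = {h, i, j} ∉ τ ✗.
  V = {[g], [h=i], [j]}: π^{-1}(V) = {g, h, i, j} ∈ τ ✓.
Open sets in the quotient: τ_Q = {{}, {[g], [j]}, {[g], [h=i], [j]}} (3 elements).
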